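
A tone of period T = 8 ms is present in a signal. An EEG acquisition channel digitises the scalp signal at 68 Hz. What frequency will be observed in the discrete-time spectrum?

T = 8 ms → f = 1/T = 125 Hz.
125 Hz mod fs = 57 Hz.
57 Hz > fs/2 = 34 Hz, folds to fs − 57 Hz = 11 Hz.

11 Hz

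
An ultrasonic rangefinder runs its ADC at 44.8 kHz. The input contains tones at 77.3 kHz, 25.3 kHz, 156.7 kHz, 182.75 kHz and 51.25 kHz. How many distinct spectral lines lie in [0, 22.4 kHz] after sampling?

5

fs/2 = 22.4 kHz.
77.3 kHz mod fs = 32.5 kHz.
32.5 kHz > fs/2 = 22.4 kHz, folds to fs − 32.5 kHz = 12.3 kHz.
25.3 kHz > fs/2 = 22.4 kHz, folds to fs − 25.3 kHz = 19.5 kHz.
156.7 kHz mod fs = 22.3 kHz.
22.3 kHz ≤ fs/2 = 22.4 kHz, appears at 22.3 kHz.
182.75 kHz mod fs = 3.55 kHz.
3.55 kHz ≤ fs/2 = 22.4 kHz, appears at 3.55 kHz.
51.25 kHz mod fs = 6.45 kHz.
6.45 kHz ≤ fs/2 = 22.4 kHz, appears at 6.45 kHz.
Distinct values: {3.55 kHz, 6.45 kHz, 12.3 kHz, 19.5 kHz, 22.3 kHz} → 5.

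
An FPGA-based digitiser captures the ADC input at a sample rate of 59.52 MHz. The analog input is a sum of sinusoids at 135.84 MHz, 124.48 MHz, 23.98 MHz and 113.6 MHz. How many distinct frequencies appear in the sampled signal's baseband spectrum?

3

fs/2 = 29.76 MHz.
135.84 MHz mod fs = 16.8 MHz.
16.8 MHz ≤ fs/2 = 29.76 MHz, appears at 16.8 MHz.
124.48 MHz mod fs = 5.44 MHz.
5.44 MHz ≤ fs/2 = 29.76 MHz, appears at 5.44 MHz.
23.98 MHz ≤ fs/2 = 29.76 MHz, passes unchanged.
113.6 MHz mod fs = 54.08 MHz.
54.08 MHz > fs/2 = 29.76 MHz, folds to fs − 54.08 MHz = 5.44 MHz.
Distinct values: {5.44 MHz, 16.8 MHz, 23.98 MHz} → 3.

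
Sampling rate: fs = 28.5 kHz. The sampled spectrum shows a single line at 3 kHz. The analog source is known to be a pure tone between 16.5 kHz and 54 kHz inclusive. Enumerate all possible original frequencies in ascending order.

Frequencies that alias to 3 kHz are k·fs ± 3 kHz for integer k ≥ 0.
k=0: 3 kHz.
k=1: 25.5 kHz, 31.5 kHz.
k=2: 54 kHz, 60 kHz.
k=3: 82.5 kHz, 88.5 kHz.
Within [16.5 kHz, 54 kHz]: 25.5 kHz, 31.5 kHz, 54 kHz.

25.5 kHz, 31.5 kHz, 54 kHz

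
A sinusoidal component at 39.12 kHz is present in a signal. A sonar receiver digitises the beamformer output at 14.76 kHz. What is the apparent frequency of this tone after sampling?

39.12 kHz mod fs = 9.6 kHz.
9.6 kHz > fs/2 = 7.38 kHz, folds to fs − 9.6 kHz = 5.16 kHz.

5.16 kHz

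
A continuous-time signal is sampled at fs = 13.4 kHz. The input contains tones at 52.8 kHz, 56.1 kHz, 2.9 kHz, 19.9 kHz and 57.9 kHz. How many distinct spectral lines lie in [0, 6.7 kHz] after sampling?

5

fs/2 = 6.7 kHz.
52.8 kHz mod fs = 12.6 kHz.
12.6 kHz > fs/2 = 6.7 kHz, folds to fs − 12.6 kHz = 0.8 kHz.
56.1 kHz mod fs = 2.5 kHz.
2.5 kHz ≤ fs/2 = 6.7 kHz, appears at 2.5 kHz.
2.9 kHz ≤ fs/2 = 6.7 kHz, passes unchanged.
19.9 kHz mod fs = 6.5 kHz.
6.5 kHz ≤ fs/2 = 6.7 kHz, appears at 6.5 kHz.
57.9 kHz mod fs = 4.3 kHz.
4.3 kHz ≤ fs/2 = 6.7 kHz, appears at 4.3 kHz.
Distinct values: {0.8 kHz, 2.5 kHz, 2.9 kHz, 4.3 kHz, 6.5 kHz} → 5.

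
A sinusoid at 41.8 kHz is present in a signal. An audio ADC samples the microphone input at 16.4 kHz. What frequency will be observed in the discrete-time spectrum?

7.4 kHz

41.8 kHz mod fs = 9 kHz.
9 kHz > fs/2 = 8.2 kHz, folds to fs − 9 kHz = 7.4 kHz.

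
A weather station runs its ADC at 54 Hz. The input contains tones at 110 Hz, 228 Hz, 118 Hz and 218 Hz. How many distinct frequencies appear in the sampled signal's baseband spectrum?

fs/2 = 27 Hz.
110 Hz mod fs = 2 Hz.
2 Hz ≤ fs/2 = 27 Hz, appears at 2 Hz.
228 Hz mod fs = 12 Hz.
12 Hz ≤ fs/2 = 27 Hz, appears at 12 Hz.
118 Hz mod fs = 10 Hz.
10 Hz ≤ fs/2 = 27 Hz, appears at 10 Hz.
218 Hz mod fs = 2 Hz.
2 Hz ≤ fs/2 = 27 Hz, appears at 2 Hz.
Distinct values: {2 Hz, 10 Hz, 12 Hz} → 3.

3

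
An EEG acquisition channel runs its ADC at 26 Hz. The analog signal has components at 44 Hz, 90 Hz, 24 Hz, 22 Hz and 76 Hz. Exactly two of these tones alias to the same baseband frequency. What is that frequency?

fs/2 = 13 Hz.
44 Hz mod fs = 18 Hz.
18 Hz > fs/2 = 13 Hz, folds to fs − 18 Hz = 8 Hz.
90 Hz mod fs = 12 Hz.
12 Hz ≤ fs/2 = 13 Hz, appears at 12 Hz.
24 Hz > fs/2 = 13 Hz, folds to fs − 24 Hz = 2 Hz.
22 Hz > fs/2 = 13 Hz, folds to fs − 22 Hz = 4 Hz.
76 Hz mod fs = 24 Hz.
24 Hz > fs/2 = 13 Hz, folds to fs − 24 Hz = 2 Hz.
24 Hz and 76 Hz both map to 2 Hz.

2 Hz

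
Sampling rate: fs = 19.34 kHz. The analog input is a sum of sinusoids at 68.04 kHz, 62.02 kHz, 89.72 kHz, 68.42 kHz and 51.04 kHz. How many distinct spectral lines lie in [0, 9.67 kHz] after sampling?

4

fs/2 = 9.67 kHz.
68.04 kHz mod fs = 10.02 kHz.
10.02 kHz > fs/2 = 9.67 kHz, folds to fs − 10.02 kHz = 9.32 kHz.
62.02 kHz mod fs = 4 kHz.
4 kHz ≤ fs/2 = 9.67 kHz, appears at 4 kHz.
89.72 kHz mod fs = 12.36 kHz.
12.36 kHz > fs/2 = 9.67 kHz, folds to fs − 12.36 kHz = 6.98 kHz.
68.42 kHz mod fs = 10.4 kHz.
10.4 kHz > fs/2 = 9.67 kHz, folds to fs − 10.4 kHz = 8.94 kHz.
51.04 kHz mod fs = 12.36 kHz.
12.36 kHz > fs/2 = 9.67 kHz, folds to fs − 12.36 kHz = 6.98 kHz.
Distinct values: {4 kHz, 6.98 kHz, 8.94 kHz, 9.32 kHz} → 4.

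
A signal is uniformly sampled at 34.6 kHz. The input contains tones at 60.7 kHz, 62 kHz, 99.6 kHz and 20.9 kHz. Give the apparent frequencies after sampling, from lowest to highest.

4.2 kHz, 7.2 kHz, 8.5 kHz, 13.7 kHz

fs/2 = 17.3 kHz.
60.7 kHz mod fs = 26.1 kHz.
26.1 kHz > fs/2 = 17.3 kHz, folds to fs − 26.1 kHz = 8.5 kHz.
62 kHz mod fs = 27.4 kHz.
27.4 kHz > fs/2 = 17.3 kHz, folds to fs − 27.4 kHz = 7.2 kHz.
99.6 kHz mod fs = 30.4 kHz.
30.4 kHz > fs/2 = 17.3 kHz, folds to fs − 30.4 kHz = 4.2 kHz.
20.9 kHz > fs/2 = 17.3 kHz, folds to fs − 20.9 kHz = 13.7 kHz.
Distinct values: {4.2 kHz, 7.2 kHz, 8.5 kHz, 13.7 kHz}.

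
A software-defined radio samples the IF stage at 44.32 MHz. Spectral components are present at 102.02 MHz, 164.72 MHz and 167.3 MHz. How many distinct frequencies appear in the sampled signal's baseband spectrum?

fs/2 = 22.16 MHz.
102.02 MHz mod fs = 13.38 MHz.
13.38 MHz ≤ fs/2 = 22.16 MHz, appears at 13.38 MHz.
164.72 MHz mod fs = 31.76 MHz.
31.76 MHz > fs/2 = 22.16 MHz, folds to fs − 31.76 MHz = 12.56 MHz.
167.3 MHz mod fs = 34.34 MHz.
34.34 MHz > fs/2 = 22.16 MHz, folds to fs − 34.34 MHz = 9.98 MHz.
Distinct values: {9.98 MHz, 12.56 MHz, 13.38 MHz} → 3.

3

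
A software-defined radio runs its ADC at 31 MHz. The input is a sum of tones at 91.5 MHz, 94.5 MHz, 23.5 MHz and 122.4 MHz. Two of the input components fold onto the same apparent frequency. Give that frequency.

1.5 MHz

fs/2 = 15.5 MHz.
91.5 MHz mod fs = 29.5 MHz.
29.5 MHz > fs/2 = 15.5 MHz, folds to fs − 29.5 MHz = 1.5 MHz.
94.5 MHz mod fs = 1.5 MHz.
1.5 MHz ≤ fs/2 = 15.5 MHz, appears at 1.5 MHz.
23.5 MHz > fs/2 = 15.5 MHz, folds to fs − 23.5 MHz = 7.5 MHz.
122.4 MHz mod fs = 29.4 MHz.
29.4 MHz > fs/2 = 15.5 MHz, folds to fs − 29.4 MHz = 1.6 MHz.
91.5 MHz and 94.5 MHz both map to 1.5 MHz.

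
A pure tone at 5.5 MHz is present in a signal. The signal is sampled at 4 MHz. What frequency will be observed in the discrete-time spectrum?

1.5 MHz

5.5 MHz mod fs = 1.5 MHz.
1.5 MHz ≤ fs/2 = 2 MHz, appears at 1.5 MHz.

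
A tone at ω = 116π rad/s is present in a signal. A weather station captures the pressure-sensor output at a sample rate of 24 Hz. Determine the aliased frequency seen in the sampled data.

ω = 116π rad/s → f = ω/(2π) = 58 Hz.
58 Hz mod fs = 10 Hz.
10 Hz ≤ fs/2 = 12 Hz, appears at 10 Hz.

10 Hz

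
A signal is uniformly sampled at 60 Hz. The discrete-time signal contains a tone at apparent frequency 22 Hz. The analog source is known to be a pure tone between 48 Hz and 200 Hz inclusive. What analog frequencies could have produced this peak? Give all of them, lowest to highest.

Frequencies that alias to 22 Hz are k·fs ± 22 Hz for integer k ≥ 0.
k=0: 22 Hz.
k=1: 38 Hz, 82 Hz.
k=2: 98 Hz, 142 Hz.
k=3: 158 Hz, 202 Hz.
k=4: 218 Hz, 262 Hz.
Within [48 Hz, 200 Hz]: 82 Hz, 98 Hz, 142 Hz, 158 Hz.

82 Hz, 98 Hz, 142 Hz, 158 Hz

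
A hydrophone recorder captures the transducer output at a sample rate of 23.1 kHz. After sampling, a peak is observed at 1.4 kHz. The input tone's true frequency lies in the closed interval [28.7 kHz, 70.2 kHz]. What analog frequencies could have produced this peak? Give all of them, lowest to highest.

Frequencies that alias to 1.4 kHz are k·fs ± 1.4 kHz for integer k ≥ 0.
k=0: 1.4 kHz.
k=1: 21.7 kHz, 24.5 kHz.
k=2: 44.8 kHz, 47.6 kHz.
k=3: 67.9 kHz, 70.7 kHz.
k=4: 91 kHz, 93.8 kHz.
Within [28.7 kHz, 70.2 kHz]: 44.8 kHz, 47.6 kHz, 67.9 kHz.

44.8 kHz, 47.6 kHz, 67.9 kHz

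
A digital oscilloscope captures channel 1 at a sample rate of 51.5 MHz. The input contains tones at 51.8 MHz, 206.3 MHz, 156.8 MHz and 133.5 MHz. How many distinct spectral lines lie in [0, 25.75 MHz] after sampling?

3

fs/2 = 25.75 MHz.
51.8 MHz mod fs = 0.3 MHz.
0.3 MHz ≤ fs/2 = 25.75 MHz, appears at 0.3 MHz.
206.3 MHz mod fs = 0.3 MHz.
0.3 MHz ≤ fs/2 = 25.75 MHz, appears at 0.3 MHz.
156.8 MHz mod fs = 2.3 MHz.
2.3 MHz ≤ fs/2 = 25.75 MHz, appears at 2.3 MHz.
133.5 MHz mod fs = 30.5 MHz.
30.5 MHz > fs/2 = 25.75 MHz, folds to fs − 30.5 MHz = 21 MHz.
Distinct values: {0.3 MHz, 2.3 MHz, 21 MHz} → 3.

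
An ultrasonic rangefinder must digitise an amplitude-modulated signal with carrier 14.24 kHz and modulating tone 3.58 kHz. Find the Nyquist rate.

AM sidebands sit at fc ± fm = 10.66 kHz and 17.82 kHz.
Highest-frequency component: 17.82 kHz.
Nyquist rate = 2 × 17.82 kHz = 35.64 kHz.

35.64 kHz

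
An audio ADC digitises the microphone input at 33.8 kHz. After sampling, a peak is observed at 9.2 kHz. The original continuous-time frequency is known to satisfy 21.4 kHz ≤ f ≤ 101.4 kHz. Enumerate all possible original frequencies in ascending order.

24.6 kHz, 43 kHz, 58.4 kHz, 76.8 kHz, 92.2 kHz

Frequencies that alias to 9.2 kHz are k·fs ± 9.2 kHz for integer k ≥ 0.
k=0: 9.2 kHz.
k=1: 24.6 kHz, 43 kHz.
k=2: 58.4 kHz, 76.8 kHz.
k=3: 92.2 kHz, 110.6 kHz.
k=4: 126 kHz, 144.4 kHz.
Within [21.4 kHz, 101.4 kHz]: 24.6 kHz, 43 kHz, 58.4 kHz, 76.8 kHz, 92.2 kHz.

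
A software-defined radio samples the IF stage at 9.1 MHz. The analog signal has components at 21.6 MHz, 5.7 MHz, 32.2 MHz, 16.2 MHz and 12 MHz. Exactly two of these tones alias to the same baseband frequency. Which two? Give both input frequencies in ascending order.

5.7 MHz, 21.6 MHz

fs/2 = 4.55 MHz.
21.6 MHz mod fs = 3.4 MHz.
3.4 MHz ≤ fs/2 = 4.55 MHz, appears at 3.4 MHz.
5.7 MHz > fs/2 = 4.55 MHz, folds to fs − 5.7 MHz = 3.4 MHz.
32.2 MHz mod fs = 4.9 MHz.
4.9 MHz > fs/2 = 4.55 MHz, folds to fs − 4.9 MHz = 4.2 MHz.
16.2 MHz mod fs = 7.1 MHz.
7.1 MHz > fs/2 = 4.55 MHz, folds to fs − 7.1 MHz = 2 MHz.
12 MHz mod fs = 2.9 MHz.
2.9 MHz ≤ fs/2 = 4.55 MHz, appears at 2.9 MHz.
5.7 MHz and 21.6 MHz both map to 3.4 MHz.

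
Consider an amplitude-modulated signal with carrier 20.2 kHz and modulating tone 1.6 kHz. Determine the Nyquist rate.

43.6 kHz

AM sidebands sit at fc ± fm = 18.6 kHz and 21.8 kHz.
Highest-frequency component: 21.8 kHz.
Nyquist rate = 2 × 21.8 kHz = 43.6 kHz.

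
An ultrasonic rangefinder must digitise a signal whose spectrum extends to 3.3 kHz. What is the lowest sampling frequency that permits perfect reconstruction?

Nyquist rate = 2 × 3.3 kHz = 6.6 kHz.

6.6 kHz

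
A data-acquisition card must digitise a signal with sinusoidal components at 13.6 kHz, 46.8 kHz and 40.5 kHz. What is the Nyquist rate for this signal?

93.6 kHz

Highest-frequency component: 46.8 kHz.
Nyquist rate = 2 × 46.8 kHz = 93.6 kHz.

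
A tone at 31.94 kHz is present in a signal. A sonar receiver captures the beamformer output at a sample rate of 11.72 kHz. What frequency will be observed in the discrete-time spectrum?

31.94 kHz mod fs = 8.5 kHz.
8.5 kHz > fs/2 = 5.86 kHz, folds to fs − 8.5 kHz = 3.22 kHz.

3.22 kHz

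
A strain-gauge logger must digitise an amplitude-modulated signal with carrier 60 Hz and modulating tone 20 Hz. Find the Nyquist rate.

AM sidebands sit at fc ± fm = 40 Hz and 80 Hz.
Highest-frequency component: 80 Hz.
Nyquist rate = 2 × 80 Hz = 160 Hz.

160 Hz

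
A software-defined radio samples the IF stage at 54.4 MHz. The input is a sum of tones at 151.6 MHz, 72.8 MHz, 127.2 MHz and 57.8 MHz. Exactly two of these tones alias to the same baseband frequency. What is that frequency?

fs/2 = 27.2 MHz.
151.6 MHz mod fs = 42.8 MHz.
42.8 MHz > fs/2 = 27.2 MHz, folds to fs − 42.8 MHz = 11.6 MHz.
72.8 MHz mod fs = 18.4 MHz.
18.4 MHz ≤ fs/2 = 27.2 MHz, appears at 18.4 MHz.
127.2 MHz mod fs = 18.4 MHz.
18.4 MHz ≤ fs/2 = 27.2 MHz, appears at 18.4 MHz.
57.8 MHz mod fs = 3.4 MHz.
3.4 MHz ≤ fs/2 = 27.2 MHz, appears at 3.4 MHz.
72.8 MHz and 127.2 MHz both map to 18.4 MHz.

18.4 MHz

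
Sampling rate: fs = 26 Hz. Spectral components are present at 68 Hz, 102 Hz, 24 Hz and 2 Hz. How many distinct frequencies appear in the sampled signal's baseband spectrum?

2

fs/2 = 13 Hz.
68 Hz mod fs = 16 Hz.
16 Hz > fs/2 = 13 Hz, folds to fs − 16 Hz = 10 Hz.
102 Hz mod fs = 24 Hz.
24 Hz > fs/2 = 13 Hz, folds to fs − 24 Hz = 2 Hz.
24 Hz > fs/2 = 13 Hz, folds to fs − 24 Hz = 2 Hz.
2 Hz ≤ fs/2 = 13 Hz, passes unchanged.
Distinct values: {2 Hz, 10 Hz} → 2.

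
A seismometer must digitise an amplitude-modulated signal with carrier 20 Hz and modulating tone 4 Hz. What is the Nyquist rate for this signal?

48 Hz

AM sidebands sit at fc ± fm = 16 Hz and 24 Hz.
Highest-frequency component: 24 Hz.
Nyquist rate = 2 × 24 Hz = 48 Hz.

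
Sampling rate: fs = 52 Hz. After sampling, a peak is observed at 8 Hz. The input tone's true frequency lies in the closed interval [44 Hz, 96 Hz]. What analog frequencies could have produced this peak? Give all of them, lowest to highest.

Frequencies that alias to 8 Hz are k·fs ± 8 Hz for integer k ≥ 0.
k=0: 8 Hz.
k=1: 44 Hz, 60 Hz.
k=2: 96 Hz, 112 Hz.
k=3: 148 Hz, 164 Hz.
Within [44 Hz, 96 Hz]: 44 Hz, 60 Hz, 96 Hz.

44 Hz, 60 Hz, 96 Hz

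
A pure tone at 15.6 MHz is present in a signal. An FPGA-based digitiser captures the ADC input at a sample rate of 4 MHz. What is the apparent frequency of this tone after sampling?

0.4 MHz

15.6 MHz mod fs = 3.6 MHz.
3.6 MHz > fs/2 = 2 MHz, folds to fs − 3.6 MHz = 0.4 MHz.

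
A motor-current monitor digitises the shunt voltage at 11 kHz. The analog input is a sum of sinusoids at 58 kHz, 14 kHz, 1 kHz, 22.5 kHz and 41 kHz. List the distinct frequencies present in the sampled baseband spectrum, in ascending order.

0.5 kHz, 1 kHz, 3 kHz

fs/2 = 5.5 kHz.
58 kHz mod fs = 3 kHz.
3 kHz ≤ fs/2 = 5.5 kHz, appears at 3 kHz.
14 kHz mod fs = 3 kHz.
3 kHz ≤ fs/2 = 5.5 kHz, appears at 3 kHz.
1 kHz ≤ fs/2 = 5.5 kHz, passes unchanged.
22.5 kHz mod fs = 0.5 kHz.
0.5 kHz ≤ fs/2 = 5.5 kHz, appears at 0.5 kHz.
41 kHz mod fs = 8 kHz.
8 kHz > fs/2 = 5.5 kHz, folds to fs − 8 kHz = 3 kHz.
Distinct values: {0.5 kHz, 1 kHz, 3 kHz}.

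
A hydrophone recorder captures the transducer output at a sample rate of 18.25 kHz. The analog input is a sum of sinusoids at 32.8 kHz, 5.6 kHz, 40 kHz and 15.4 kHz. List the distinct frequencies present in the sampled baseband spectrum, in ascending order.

2.85 kHz, 3.5 kHz, 3.7 kHz, 5.6 kHz

fs/2 = 9.125 kHz.
32.8 kHz mod fs = 14.55 kHz.
14.55 kHz > fs/2 = 9.125 kHz, folds to fs − 14.55 kHz = 3.7 kHz.
5.6 kHz ≤ fs/2 = 9.125 kHz, passes unchanged.
40 kHz mod fs = 3.5 kHz.
3.5 kHz ≤ fs/2 = 9.125 kHz, appears at 3.5 kHz.
15.4 kHz > fs/2 = 9.125 kHz, folds to fs − 15.4 kHz = 2.85 kHz.
Distinct values: {2.85 kHz, 3.5 kHz, 3.7 kHz, 5.6 kHz}.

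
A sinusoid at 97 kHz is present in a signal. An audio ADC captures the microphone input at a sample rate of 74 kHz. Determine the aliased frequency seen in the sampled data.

97 kHz mod fs = 23 kHz.
23 kHz ≤ fs/2 = 37 kHz, appears at 23 kHz.

23 kHz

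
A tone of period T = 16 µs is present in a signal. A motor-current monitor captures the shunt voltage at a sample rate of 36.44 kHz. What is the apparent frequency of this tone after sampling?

10.38 kHz

T = 16 µs → f = 1/T = 62.5 kHz.
62.5 kHz mod fs = 26.06 kHz.
26.06 kHz > fs/2 = 18.22 kHz, folds to fs − 26.06 kHz = 10.38 kHz.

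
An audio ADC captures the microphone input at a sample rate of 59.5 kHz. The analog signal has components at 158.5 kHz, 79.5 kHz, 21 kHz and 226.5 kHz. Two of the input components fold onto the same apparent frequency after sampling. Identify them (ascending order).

fs/2 = 29.75 kHz.
158.5 kHz mod fs = 39.5 kHz.
39.5 kHz > fs/2 = 29.75 kHz, folds to fs − 39.5 kHz = 20 kHz.
79.5 kHz mod fs = 20 kHz.
20 kHz ≤ fs/2 = 29.75 kHz, appears at 20 kHz.
21 kHz ≤ fs/2 = 29.75 kHz, passes unchanged.
226.5 kHz mod fs = 48 kHz.
48 kHz > fs/2 = 29.75 kHz, folds to fs − 48 kHz = 11.5 kHz.
79.5 kHz and 158.5 kHz both map to 20 kHz.

79.5 kHz, 158.5 kHz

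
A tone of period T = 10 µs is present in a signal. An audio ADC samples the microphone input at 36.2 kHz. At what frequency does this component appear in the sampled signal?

T = 10 µs → f = 1/T = 100 kHz.
100 kHz mod fs = 27.6 kHz.
27.6 kHz > fs/2 = 18.1 kHz, folds to fs − 27.6 kHz = 8.6 kHz.

8.6 kHz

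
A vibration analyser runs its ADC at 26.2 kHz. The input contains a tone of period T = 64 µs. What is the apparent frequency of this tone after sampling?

10.575 kHz

T = 64 µs → f = 1/T = 15.625 kHz.
15.625 kHz > fs/2 = 13.1 kHz, folds to fs − 15.625 kHz = 10.575 kHz.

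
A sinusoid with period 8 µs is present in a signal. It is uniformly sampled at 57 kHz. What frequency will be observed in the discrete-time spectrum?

11 kHz

T = 8 µs → f = 1/T = 125 kHz.
125 kHz mod fs = 11 kHz.
11 kHz ≤ fs/2 = 28.5 kHz, appears at 11 kHz.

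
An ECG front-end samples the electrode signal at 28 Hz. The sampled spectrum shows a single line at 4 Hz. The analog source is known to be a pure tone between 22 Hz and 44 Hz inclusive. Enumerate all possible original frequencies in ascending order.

24 Hz, 32 Hz

Frequencies that alias to 4 Hz are k·fs ± 4 Hz for integer k ≥ 0.
k=0: 4 Hz.
k=1: 24 Hz, 32 Hz.
k=2: 52 Hz, 60 Hz.
Within [22 Hz, 44 Hz]: 24 Hz, 32 Hz.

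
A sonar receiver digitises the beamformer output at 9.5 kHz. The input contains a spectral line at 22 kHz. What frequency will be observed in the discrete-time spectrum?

3 kHz

22 kHz mod fs = 3 kHz.
3 kHz ≤ fs/2 = 4.75 kHz, appears at 3 kHz.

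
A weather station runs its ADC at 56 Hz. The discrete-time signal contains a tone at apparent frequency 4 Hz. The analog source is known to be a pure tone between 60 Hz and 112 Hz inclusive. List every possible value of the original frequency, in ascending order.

60 Hz, 108 Hz

Frequencies that alias to 4 Hz are k·fs ± 4 Hz for integer k ≥ 0.
k=0: 4 Hz.
k=1: 52 Hz, 60 Hz.
k=2: 108 Hz, 116 Hz.
k=3: 164 Hz, 172 Hz.
Within [60 Hz, 112 Hz]: 60 Hz, 108 Hz.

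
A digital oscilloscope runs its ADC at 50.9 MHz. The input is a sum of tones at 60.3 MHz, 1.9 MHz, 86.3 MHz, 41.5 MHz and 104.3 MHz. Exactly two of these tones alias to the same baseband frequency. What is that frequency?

fs/2 = 25.45 MHz.
60.3 MHz mod fs = 9.4 MHz.
9.4 MHz ≤ fs/2 = 25.45 MHz, appears at 9.4 MHz.
1.9 MHz ≤ fs/2 = 25.45 MHz, passes unchanged.
86.3 MHz mod fs = 35.4 MHz.
35.4 MHz > fs/2 = 25.45 MHz, folds to fs − 35.4 MHz = 15.5 MHz.
41.5 MHz > fs/2 = 25.45 MHz, folds to fs − 41.5 MHz = 9.4 MHz.
104.3 MHz mod fs = 2.5 MHz.
2.5 MHz ≤ fs/2 = 25.45 MHz, appears at 2.5 MHz.
41.5 MHz and 60.3 MHz both map to 9.4 MHz.

9.4 MHz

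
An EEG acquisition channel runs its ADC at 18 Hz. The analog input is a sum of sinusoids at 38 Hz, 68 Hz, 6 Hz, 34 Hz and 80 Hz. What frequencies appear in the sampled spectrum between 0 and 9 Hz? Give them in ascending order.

2 Hz, 4 Hz, 6 Hz, 8 Hz

fs/2 = 9 Hz.
38 Hz mod fs = 2 Hz.
2 Hz ≤ fs/2 = 9 Hz, appears at 2 Hz.
68 Hz mod fs = 14 Hz.
14 Hz > fs/2 = 9 Hz, folds to fs − 14 Hz = 4 Hz.
6 Hz ≤ fs/2 = 9 Hz, passes unchanged.
34 Hz mod fs = 16 Hz.
16 Hz > fs/2 = 9 Hz, folds to fs − 16 Hz = 2 Hz.
80 Hz mod fs = 8 Hz.
8 Hz ≤ fs/2 = 9 Hz, appears at 8 Hz.
Distinct values: {2 Hz, 4 Hz, 6 Hz, 8 Hz}.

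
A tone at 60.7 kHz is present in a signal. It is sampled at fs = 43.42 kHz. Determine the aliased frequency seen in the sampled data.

17.28 kHz

60.7 kHz mod fs = 17.28 kHz.
17.28 kHz ≤ fs/2 = 21.71 kHz, appears at 17.28 kHz.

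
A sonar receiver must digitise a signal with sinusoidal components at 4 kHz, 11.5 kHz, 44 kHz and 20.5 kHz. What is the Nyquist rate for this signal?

88 kHz

Highest-frequency component: 44 kHz.
Nyquist rate = 2 × 44 kHz = 88 kHz.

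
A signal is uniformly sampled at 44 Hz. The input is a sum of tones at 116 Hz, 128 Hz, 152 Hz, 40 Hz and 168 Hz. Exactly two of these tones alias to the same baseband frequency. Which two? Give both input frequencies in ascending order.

fs/2 = 22 Hz.
116 Hz mod fs = 28 Hz.
28 Hz > fs/2 = 22 Hz, folds to fs − 28 Hz = 16 Hz.
128 Hz mod fs = 40 Hz.
40 Hz > fs/2 = 22 Hz, folds to fs − 40 Hz = 4 Hz.
152 Hz mod fs = 20 Hz.
20 Hz ≤ fs/2 = 22 Hz, appears at 20 Hz.
40 Hz > fs/2 = 22 Hz, folds to fs − 40 Hz = 4 Hz.
168 Hz mod fs = 36 Hz.
36 Hz > fs/2 = 22 Hz, folds to fs − 36 Hz = 8 Hz.
40 Hz and 128 Hz both map to 4 Hz.

40 Hz, 128 Hz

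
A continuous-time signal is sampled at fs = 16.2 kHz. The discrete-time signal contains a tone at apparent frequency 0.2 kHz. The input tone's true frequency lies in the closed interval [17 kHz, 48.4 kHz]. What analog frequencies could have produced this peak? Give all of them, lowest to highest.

Frequencies that alias to 0.2 kHz are k·fs ± 0.2 kHz for integer k ≥ 0.
k=0: 0.2 kHz.
k=1: 16 kHz, 16.4 kHz.
k=2: 32.2 kHz, 32.6 kHz.
k=3: 48.4 kHz, 48.8 kHz.
k=4: 64.6 kHz, 65 kHz.
Within [17 kHz, 48.4 kHz]: 32.2 kHz, 32.6 kHz, 48.4 kHz.

32.2 kHz, 32.6 kHz, 48.4 kHz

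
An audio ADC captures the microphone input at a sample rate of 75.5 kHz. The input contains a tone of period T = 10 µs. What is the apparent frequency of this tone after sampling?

24.5 kHz

T = 10 µs → f = 1/T = 100 kHz.
100 kHz mod fs = 24.5 kHz.
24.5 kHz ≤ fs/2 = 37.75 kHz, appears at 24.5 kHz.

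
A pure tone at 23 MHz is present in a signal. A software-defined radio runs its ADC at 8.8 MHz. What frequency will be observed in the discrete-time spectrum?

23 MHz mod fs = 5.4 MHz.
5.4 MHz > fs/2 = 4.4 MHz, folds to fs − 5.4 MHz = 3.4 MHz.

3.4 MHz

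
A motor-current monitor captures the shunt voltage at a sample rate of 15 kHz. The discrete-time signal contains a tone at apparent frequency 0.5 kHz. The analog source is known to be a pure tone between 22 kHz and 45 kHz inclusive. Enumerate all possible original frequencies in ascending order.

29.5 kHz, 30.5 kHz, 44.5 kHz

Frequencies that alias to 0.5 kHz are k·fs ± 0.5 kHz for integer k ≥ 0.
k=0: 0.5 kHz.
k=1: 14.5 kHz, 15.5 kHz.
k=2: 29.5 kHz, 30.5 kHz.
k=3: 44.5 kHz, 45.5 kHz.
k=4: 59.5 kHz, 60.5 kHz.
Within [22 kHz, 45 kHz]: 29.5 kHz, 30.5 kHz, 44.5 kHz.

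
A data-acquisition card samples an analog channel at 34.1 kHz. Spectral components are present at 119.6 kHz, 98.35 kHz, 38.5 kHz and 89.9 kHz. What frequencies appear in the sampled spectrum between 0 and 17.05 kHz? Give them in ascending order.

fs/2 = 17.05 kHz.
119.6 kHz mod fs = 17.3 kHz.
17.3 kHz > fs/2 = 17.05 kHz, folds to fs − 17.3 kHz = 16.8 kHz.
98.35 kHz mod fs = 30.15 kHz.
30.15 kHz > fs/2 = 17.05 kHz, folds to fs − 30.15 kHz = 3.95 kHz.
38.5 kHz mod fs = 4.4 kHz.
4.4 kHz ≤ fs/2 = 17.05 kHz, appears at 4.4 kHz.
89.9 kHz mod fs = 21.7 kHz.
21.7 kHz > fs/2 = 17.05 kHz, folds to fs − 21.7 kHz = 12.4 kHz.
Distinct values: {3.95 kHz, 4.4 kHz, 12.4 kHz, 16.8 kHz}.

3.95 kHz, 4.4 kHz, 12.4 kHz, 16.8 kHz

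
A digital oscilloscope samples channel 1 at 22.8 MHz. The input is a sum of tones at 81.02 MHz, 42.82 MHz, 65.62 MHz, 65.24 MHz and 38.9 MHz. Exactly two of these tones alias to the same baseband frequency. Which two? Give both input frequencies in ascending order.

fs/2 = 11.4 MHz.
81.02 MHz mod fs = 12.62 MHz.
12.62 MHz > fs/2 = 11.4 MHz, folds to fs − 12.62 MHz = 10.18 MHz.
42.82 MHz mod fs = 20.02 MHz.
20.02 MHz > fs/2 = 11.4 MHz, folds to fs − 20.02 MHz = 2.78 MHz.
65.62 MHz mod fs = 20.02 MHz.
20.02 MHz > fs/2 = 11.4 MHz, folds to fs − 20.02 MHz = 2.78 MHz.
65.24 MHz mod fs = 19.64 MHz.
19.64 MHz > fs/2 = 11.4 MHz, folds to fs − 19.64 MHz = 3.16 MHz.
38.9 MHz mod fs = 16.1 MHz.
16.1 MHz > fs/2 = 11.4 MHz, folds to fs − 16.1 MHz = 6.7 MHz.
42.82 MHz and 65.62 MHz both map to 2.78 MHz.

42.82 MHz, 65.62 MHz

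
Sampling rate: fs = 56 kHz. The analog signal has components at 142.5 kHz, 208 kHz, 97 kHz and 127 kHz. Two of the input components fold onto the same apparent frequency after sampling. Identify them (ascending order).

97 kHz, 127 kHz

fs/2 = 28 kHz.
142.5 kHz mod fs = 30.5 kHz.
30.5 kHz > fs/2 = 28 kHz, folds to fs − 30.5 kHz = 25.5 kHz.
208 kHz mod fs = 40 kHz.
40 kHz > fs/2 = 28 kHz, folds to fs − 40 kHz = 16 kHz.
97 kHz mod fs = 41 kHz.
41 kHz > fs/2 = 28 kHz, folds to fs − 41 kHz = 15 kHz.
127 kHz mod fs = 15 kHz.
15 kHz ≤ fs/2 = 28 kHz, appears at 15 kHz.
97 kHz and 127 kHz both map to 15 kHz.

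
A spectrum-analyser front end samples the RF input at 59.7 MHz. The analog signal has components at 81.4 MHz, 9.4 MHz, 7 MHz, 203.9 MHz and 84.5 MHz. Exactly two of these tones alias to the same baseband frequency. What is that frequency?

24.8 MHz

fs/2 = 29.85 MHz.
81.4 MHz mod fs = 21.7 MHz.
21.7 MHz ≤ fs/2 = 29.85 MHz, appears at 21.7 MHz.
9.4 MHz ≤ fs/2 = 29.85 MHz, passes unchanged.
7 MHz ≤ fs/2 = 29.85 MHz, passes unchanged.
203.9 MHz mod fs = 24.8 MHz.
24.8 MHz ≤ fs/2 = 29.85 MHz, appears at 24.8 MHz.
84.5 MHz mod fs = 24.8 MHz.
24.8 MHz ≤ fs/2 = 29.85 MHz, appears at 24.8 MHz.
84.5 MHz and 203.9 MHz both map to 24.8 MHz.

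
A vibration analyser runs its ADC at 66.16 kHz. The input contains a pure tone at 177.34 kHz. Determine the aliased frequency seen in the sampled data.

177.34 kHz mod fs = 45.02 kHz.
45.02 kHz > fs/2 = 33.08 kHz, folds to fs − 45.02 kHz = 21.14 kHz.

21.14 kHz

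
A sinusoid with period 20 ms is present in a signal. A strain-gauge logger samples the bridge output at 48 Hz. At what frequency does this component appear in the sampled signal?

T = 20 ms → f = 1/T = 50 Hz.
50 Hz mod fs = 2 Hz.
2 Hz ≤ fs/2 = 24 Hz, appears at 2 Hz.

2 Hz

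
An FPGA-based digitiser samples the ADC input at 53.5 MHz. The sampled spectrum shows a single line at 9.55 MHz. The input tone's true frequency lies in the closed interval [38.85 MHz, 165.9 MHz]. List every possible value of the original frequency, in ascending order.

43.95 MHz, 63.05 MHz, 97.45 MHz, 116.55 MHz, 150.95 MHz

Frequencies that alias to 9.55 MHz are k·fs ± 9.55 MHz for integer k ≥ 0.
k=0: 9.55 MHz.
k=1: 43.95 MHz, 63.05 MHz.
k=2: 97.45 MHz, 116.55 MHz.
k=3: 150.95 MHz, 170.05 MHz.
k=4: 204.45 MHz, 223.55 MHz.
Within [38.85 MHz, 165.9 MHz]: 43.95 MHz, 63.05 MHz, 97.45 MHz, 116.55 MHz, 150.95 MHz.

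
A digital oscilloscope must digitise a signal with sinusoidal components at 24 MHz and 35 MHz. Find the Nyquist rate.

70 MHz

Highest-frequency component: 35 MHz.
Nyquist rate = 2 × 35 MHz = 70 MHz.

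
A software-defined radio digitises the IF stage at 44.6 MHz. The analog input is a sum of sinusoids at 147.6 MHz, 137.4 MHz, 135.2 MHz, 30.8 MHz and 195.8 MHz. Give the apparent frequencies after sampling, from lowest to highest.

1.4 MHz, 3.6 MHz, 13.8 MHz, 17.4 MHz

fs/2 = 22.3 MHz.
147.6 MHz mod fs = 13.8 MHz.
13.8 MHz ≤ fs/2 = 22.3 MHz, appears at 13.8 MHz.
137.4 MHz mod fs = 3.6 MHz.
3.6 MHz ≤ fs/2 = 22.3 MHz, appears at 3.6 MHz.
135.2 MHz mod fs = 1.4 MHz.
1.4 MHz ≤ fs/2 = 22.3 MHz, appears at 1.4 MHz.
30.8 MHz > fs/2 = 22.3 MHz, folds to fs − 30.8 MHz = 13.8 MHz.
195.8 MHz mod fs = 17.4 MHz.
17.4 MHz ≤ fs/2 = 22.3 MHz, appears at 17.4 MHz.
Distinct values: {1.4 MHz, 3.6 MHz, 13.8 MHz, 17.4 MHz}.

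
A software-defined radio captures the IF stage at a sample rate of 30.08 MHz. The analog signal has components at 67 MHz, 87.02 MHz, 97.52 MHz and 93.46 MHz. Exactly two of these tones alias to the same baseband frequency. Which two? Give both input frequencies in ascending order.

87.02 MHz, 93.46 MHz

fs/2 = 15.04 MHz.
67 MHz mod fs = 6.84 MHz.
6.84 MHz ≤ fs/2 = 15.04 MHz, appears at 6.84 MHz.
87.02 MHz mod fs = 26.86 MHz.
26.86 MHz > fs/2 = 15.04 MHz, folds to fs − 26.86 MHz = 3.22 MHz.
97.52 MHz mod fs = 7.28 MHz.
7.28 MHz ≤ fs/2 = 15.04 MHz, appears at 7.28 MHz.
93.46 MHz mod fs = 3.22 MHz.
3.22 MHz ≤ fs/2 = 15.04 MHz, appears at 3.22 MHz.
87.02 MHz and 93.46 MHz both map to 3.22 MHz.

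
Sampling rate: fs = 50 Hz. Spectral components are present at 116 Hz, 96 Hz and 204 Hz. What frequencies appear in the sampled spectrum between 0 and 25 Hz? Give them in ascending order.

4 Hz, 16 Hz

fs/2 = 25 Hz.
116 Hz mod fs = 16 Hz.
16 Hz ≤ fs/2 = 25 Hz, appears at 16 Hz.
96 Hz mod fs = 46 Hz.
46 Hz > fs/2 = 25 Hz, folds to fs − 46 Hz = 4 Hz.
204 Hz mod fs = 4 Hz.
4 Hz ≤ fs/2 = 25 Hz, appears at 4 Hz.
Distinct values: {4 Hz, 16 Hz}.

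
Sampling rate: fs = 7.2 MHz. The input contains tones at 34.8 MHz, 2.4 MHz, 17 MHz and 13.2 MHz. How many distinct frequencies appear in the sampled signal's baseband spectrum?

fs/2 = 3.6 MHz.
34.8 MHz mod fs = 6 MHz.
6 MHz > fs/2 = 3.6 MHz, folds to fs − 6 MHz = 1.2 MHz.
2.4 MHz ≤ fs/2 = 3.6 MHz, passes unchanged.
17 MHz mod fs = 2.6 MHz.
2.6 MHz ≤ fs/2 = 3.6 MHz, appears at 2.6 MHz.
13.2 MHz mod fs = 6 MHz.
6 MHz > fs/2 = 3.6 MHz, folds to fs − 6 MHz = 1.2 MHz.
Distinct values: {1.2 MHz, 2.4 MHz, 2.6 MHz} → 3.

3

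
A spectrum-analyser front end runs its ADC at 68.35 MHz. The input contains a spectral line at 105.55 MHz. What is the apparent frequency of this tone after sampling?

31.15 MHz

105.55 MHz mod fs = 37.2 MHz.
37.2 MHz > fs/2 = 34.175 MHz, folds to fs − 37.2 MHz = 31.15 MHz.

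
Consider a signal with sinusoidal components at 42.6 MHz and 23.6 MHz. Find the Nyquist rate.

Highest-frequency component: 42.6 MHz.
Nyquist rate = 2 × 42.6 MHz = 85.2 MHz.

85.2 MHz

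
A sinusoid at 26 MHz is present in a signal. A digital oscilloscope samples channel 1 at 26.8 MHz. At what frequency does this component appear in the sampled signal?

0.8 MHz

26 MHz > fs/2 = 13.4 MHz, folds to fs − 26 MHz = 0.8 MHz.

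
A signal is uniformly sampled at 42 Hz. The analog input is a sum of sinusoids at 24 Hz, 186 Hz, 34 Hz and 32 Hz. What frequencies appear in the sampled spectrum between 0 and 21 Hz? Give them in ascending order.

8 Hz, 10 Hz, 18 Hz

fs/2 = 21 Hz.
24 Hz > fs/2 = 21 Hz, folds to fs − 24 Hz = 18 Hz.
186 Hz mod fs = 18 Hz.
18 Hz ≤ fs/2 = 21 Hz, appears at 18 Hz.
34 Hz > fs/2 = 21 Hz, folds to fs − 34 Hz = 8 Hz.
32 Hz > fs/2 = 21 Hz, folds to fs − 32 Hz = 10 Hz.
Distinct values: {8 Hz, 10 Hz, 18 Hz}.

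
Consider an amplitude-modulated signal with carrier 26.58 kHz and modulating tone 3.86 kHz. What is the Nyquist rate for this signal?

60.88 kHz

AM sidebands sit at fc ± fm = 22.72 kHz and 30.44 kHz.
Highest-frequency component: 30.44 kHz.
Nyquist rate = 2 × 30.44 kHz = 60.88 kHz.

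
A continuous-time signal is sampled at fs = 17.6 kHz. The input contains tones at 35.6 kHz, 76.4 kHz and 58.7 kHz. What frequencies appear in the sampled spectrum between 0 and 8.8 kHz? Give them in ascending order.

0.4 kHz, 5.9 kHz, 6 kHz

fs/2 = 8.8 kHz.
35.6 kHz mod fs = 0.4 kHz.
0.4 kHz ≤ fs/2 = 8.8 kHz, appears at 0.4 kHz.
76.4 kHz mod fs = 6 kHz.
6 kHz ≤ fs/2 = 8.8 kHz, appears at 6 kHz.
58.7 kHz mod fs = 5.9 kHz.
5.9 kHz ≤ fs/2 = 8.8 kHz, appears at 5.9 kHz.
Distinct values: {0.4 kHz, 5.9 kHz, 6 kHz}.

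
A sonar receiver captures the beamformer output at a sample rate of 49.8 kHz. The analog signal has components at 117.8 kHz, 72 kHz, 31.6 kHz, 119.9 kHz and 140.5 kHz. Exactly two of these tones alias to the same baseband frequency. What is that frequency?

18.2 kHz

fs/2 = 24.9 kHz.
117.8 kHz mod fs = 18.2 kHz.
18.2 kHz ≤ fs/2 = 24.9 kHz, appears at 18.2 kHz.
72 kHz mod fs = 22.2 kHz.
22.2 kHz ≤ fs/2 = 24.9 kHz, appears at 22.2 kHz.
31.6 kHz > fs/2 = 24.9 kHz, folds to fs − 31.6 kHz = 18.2 kHz.
119.9 kHz mod fs = 20.3 kHz.
20.3 kHz ≤ fs/2 = 24.9 kHz, appears at 20.3 kHz.
140.5 kHz mod fs = 40.9 kHz.
40.9 kHz > fs/2 = 24.9 kHz, folds to fs − 40.9 kHz = 8.9 kHz.
31.6 kHz and 117.8 kHz both map to 18.2 kHz.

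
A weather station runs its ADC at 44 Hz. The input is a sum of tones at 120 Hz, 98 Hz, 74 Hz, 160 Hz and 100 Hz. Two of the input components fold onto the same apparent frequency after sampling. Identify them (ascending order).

100 Hz, 120 Hz

fs/2 = 22 Hz.
120 Hz mod fs = 32 Hz.
32 Hz > fs/2 = 22 Hz, folds to fs − 32 Hz = 12 Hz.
98 Hz mod fs = 10 Hz.
10 Hz ≤ fs/2 = 22 Hz, appears at 10 Hz.
74 Hz mod fs = 30 Hz.
30 Hz > fs/2 = 22 Hz, folds to fs − 30 Hz = 14 Hz.
160 Hz mod fs = 28 Hz.
28 Hz > fs/2 = 22 Hz, folds to fs − 28 Hz = 16 Hz.
100 Hz mod fs = 12 Hz.
12 Hz ≤ fs/2 = 22 Hz, appears at 12 Hz.
100 Hz and 120 Hz both map to 12 Hz.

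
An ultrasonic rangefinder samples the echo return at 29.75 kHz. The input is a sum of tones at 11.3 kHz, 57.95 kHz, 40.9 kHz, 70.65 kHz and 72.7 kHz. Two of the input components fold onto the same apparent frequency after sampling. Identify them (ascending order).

fs/2 = 14.875 kHz.
11.3 kHz ≤ fs/2 = 14.875 kHz, passes unchanged.
57.95 kHz mod fs = 28.2 kHz.
28.2 kHz > fs/2 = 14.875 kHz, folds to fs − 28.2 kHz = 1.55 kHz.
40.9 kHz mod fs = 11.15 kHz.
11.15 kHz ≤ fs/2 = 14.875 kHz, appears at 11.15 kHz.
70.65 kHz mod fs = 11.15 kHz.
11.15 kHz ≤ fs/2 = 14.875 kHz, appears at 11.15 kHz.
72.7 kHz mod fs = 13.2 kHz.
13.2 kHz ≤ fs/2 = 14.875 kHz, appears at 13.2 kHz.
40.9 kHz and 70.65 kHz both map to 11.15 kHz.

40.9 kHz, 70.65 kHz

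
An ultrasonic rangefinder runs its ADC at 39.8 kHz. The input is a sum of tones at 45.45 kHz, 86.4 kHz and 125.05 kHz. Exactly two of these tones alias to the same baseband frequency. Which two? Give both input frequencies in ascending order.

fs/2 = 19.9 kHz.
45.45 kHz mod fs = 5.65 kHz.
5.65 kHz ≤ fs/2 = 19.9 kHz, appears at 5.65 kHz.
86.4 kHz mod fs = 6.8 kHz.
6.8 kHz ≤ fs/2 = 19.9 kHz, appears at 6.8 kHz.
125.05 kHz mod fs = 5.65 kHz.
5.65 kHz ≤ fs/2 = 19.9 kHz, appears at 5.65 kHz.
45.45 kHz and 125.05 kHz both map to 5.65 kHz.

45.45 kHz, 125.05 kHz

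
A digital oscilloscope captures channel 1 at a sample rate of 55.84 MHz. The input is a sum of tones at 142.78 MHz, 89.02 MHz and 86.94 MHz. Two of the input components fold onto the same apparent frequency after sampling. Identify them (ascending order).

fs/2 = 27.92 MHz.
142.78 MHz mod fs = 31.1 MHz.
31.1 MHz > fs/2 = 27.92 MHz, folds to fs − 31.1 MHz = 24.74 MHz.
89.02 MHz mod fs = 33.18 MHz.
33.18 MHz > fs/2 = 27.92 MHz, folds to fs − 33.18 MHz = 22.66 MHz.
86.94 MHz mod fs = 31.1 MHz.
31.1 MHz > fs/2 = 27.92 MHz, folds to fs − 31.1 MHz = 24.74 MHz.
86.94 MHz and 142.78 MHz both map to 24.74 MHz.

86.94 MHz, 142.78 MHz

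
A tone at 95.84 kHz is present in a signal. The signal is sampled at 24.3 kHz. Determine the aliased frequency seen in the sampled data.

1.36 kHz

95.84 kHz mod fs = 22.94 kHz.
22.94 kHz > fs/2 = 12.15 kHz, folds to fs − 22.94 kHz = 1.36 kHz.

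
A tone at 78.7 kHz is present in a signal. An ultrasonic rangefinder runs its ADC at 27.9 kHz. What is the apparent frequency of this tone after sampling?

5 kHz

78.7 kHz mod fs = 22.9 kHz.
22.9 kHz > fs/2 = 13.95 kHz, folds to fs − 22.9 kHz = 5 kHz.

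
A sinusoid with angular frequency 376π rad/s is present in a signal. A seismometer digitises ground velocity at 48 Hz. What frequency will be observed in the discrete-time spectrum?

ω = 376π rad/s → f = ω/(2π) = 188 Hz.
188 Hz mod fs = 44 Hz.
44 Hz > fs/2 = 24 Hz, folds to fs − 44 Hz = 4 Hz.

4 Hz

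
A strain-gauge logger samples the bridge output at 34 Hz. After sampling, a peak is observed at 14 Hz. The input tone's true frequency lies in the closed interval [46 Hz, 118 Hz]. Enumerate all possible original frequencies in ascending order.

Frequencies that alias to 14 Hz are k·fs ± 14 Hz for integer k ≥ 0.
k=0: 14 Hz.
k=1: 20 Hz, 48 Hz.
k=2: 54 Hz, 82 Hz.
k=3: 88 Hz, 116 Hz.
k=4: 122 Hz, 150 Hz.
Within [46 Hz, 118 Hz]: 48 Hz, 54 Hz, 82 Hz, 88 Hz, 116 Hz.

48 Hz, 54 Hz, 82 Hz, 88 Hz, 116 Hz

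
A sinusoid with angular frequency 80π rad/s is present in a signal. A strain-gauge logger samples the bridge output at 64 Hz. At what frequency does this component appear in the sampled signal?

24 Hz

ω = 80π rad/s → f = ω/(2π) = 40 Hz.
40 Hz > fs/2 = 32 Hz, folds to fs − 40 Hz = 24 Hz.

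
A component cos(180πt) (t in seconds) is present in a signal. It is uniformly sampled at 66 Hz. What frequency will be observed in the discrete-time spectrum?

ω = 180π rad/s → f = ω/(2π) = 90 Hz.
90 Hz mod fs = 24 Hz.
24 Hz ≤ fs/2 = 33 Hz, appears at 24 Hz.

24 Hz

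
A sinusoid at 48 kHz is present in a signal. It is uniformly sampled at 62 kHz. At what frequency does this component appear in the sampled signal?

14 kHz

48 kHz > fs/2 = 31 kHz, folds to fs − 48 kHz = 14 kHz.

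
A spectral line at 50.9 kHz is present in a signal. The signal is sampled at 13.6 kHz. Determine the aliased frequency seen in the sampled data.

3.5 kHz

50.9 kHz mod fs = 10.1 kHz.
10.1 kHz > fs/2 = 6.8 kHz, folds to fs − 10.1 kHz = 3.5 kHz.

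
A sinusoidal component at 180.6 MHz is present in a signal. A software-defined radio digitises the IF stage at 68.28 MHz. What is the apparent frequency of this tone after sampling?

24.24 MHz

180.6 MHz mod fs = 44.04 MHz.
44.04 MHz > fs/2 = 34.14 MHz, folds to fs − 44.04 MHz = 24.24 MHz.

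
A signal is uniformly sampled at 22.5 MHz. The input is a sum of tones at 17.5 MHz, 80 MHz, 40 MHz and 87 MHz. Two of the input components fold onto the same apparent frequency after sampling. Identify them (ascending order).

17.5 MHz, 40 MHz

fs/2 = 11.25 MHz.
17.5 MHz > fs/2 = 11.25 MHz, folds to fs − 17.5 MHz = 5 MHz.
80 MHz mod fs = 12.5 MHz.
12.5 MHz > fs/2 = 11.25 MHz, folds to fs − 12.5 MHz = 10 MHz.
40 MHz mod fs = 17.5 MHz.
17.5 MHz > fs/2 = 11.25 MHz, folds to fs − 17.5 MHz = 5 MHz.
87 MHz mod fs = 19.5 MHz.
19.5 MHz > fs/2 = 11.25 MHz, folds to fs − 19.5 MHz = 3 MHz.
17.5 MHz and 40 MHz both map to 5 MHz.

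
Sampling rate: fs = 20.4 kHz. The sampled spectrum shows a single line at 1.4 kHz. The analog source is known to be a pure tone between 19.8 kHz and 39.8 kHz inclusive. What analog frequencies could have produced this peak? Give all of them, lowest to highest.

Frequencies that alias to 1.4 kHz are k·fs ± 1.4 kHz for integer k ≥ 0.
k=0: 1.4 kHz.
k=1: 19 kHz, 21.8 kHz.
k=2: 39.4 kHz, 42.2 kHz.
k=3: 59.8 kHz, 62.6 kHz.
Within [19.8 kHz, 39.8 kHz]: 21.8 kHz, 39.4 kHz.

21.8 kHz, 39.4 kHz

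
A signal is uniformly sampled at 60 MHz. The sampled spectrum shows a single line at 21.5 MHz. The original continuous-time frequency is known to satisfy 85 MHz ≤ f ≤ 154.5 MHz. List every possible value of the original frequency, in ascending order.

98.5 MHz, 141.5 MHz

Frequencies that alias to 21.5 MHz are k·fs ± 21.5 MHz for integer k ≥ 0.
k=0: 21.5 MHz.
k=1: 38.5 MHz, 81.5 MHz.
k=2: 98.5 MHz, 141.5 MHz.
k=3: 158.5 MHz, 201.5 MHz.
Within [85 MHz, 154.5 MHz]: 98.5 MHz, 141.5 MHz.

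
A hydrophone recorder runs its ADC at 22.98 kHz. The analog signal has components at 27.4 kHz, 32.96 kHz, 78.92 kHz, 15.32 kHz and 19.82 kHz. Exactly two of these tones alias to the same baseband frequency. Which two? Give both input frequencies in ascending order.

fs/2 = 11.49 kHz.
27.4 kHz mod fs = 4.42 kHz.
4.42 kHz ≤ fs/2 = 11.49 kHz, appears at 4.42 kHz.
32.96 kHz mod fs = 9.98 kHz.
9.98 kHz ≤ fs/2 = 11.49 kHz, appears at 9.98 kHz.
78.92 kHz mod fs = 9.98 kHz.
9.98 kHz ≤ fs/2 = 11.49 kHz, appears at 9.98 kHz.
15.32 kHz > fs/2 = 11.49 kHz, folds to fs − 15.32 kHz = 7.66 kHz.
19.82 kHz > fs/2 = 11.49 kHz, folds to fs − 19.82 kHz = 3.16 kHz.
32.96 kHz and 78.92 kHz both map to 9.98 kHz.

32.96 kHz, 78.92 kHz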